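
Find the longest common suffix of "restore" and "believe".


Word 1: "restore"
Word 2: "believe"
Comparing from end:
  Pos -1: 'e' == 'e'
  Pos -2: 'r' != 'v' (stop)
LCS = "e" (length 1)


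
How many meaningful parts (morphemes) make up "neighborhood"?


Word: "neighborhood"
Morphemes: neighbor + -hood
Each morpheme carries meaning
= 2 morphemes


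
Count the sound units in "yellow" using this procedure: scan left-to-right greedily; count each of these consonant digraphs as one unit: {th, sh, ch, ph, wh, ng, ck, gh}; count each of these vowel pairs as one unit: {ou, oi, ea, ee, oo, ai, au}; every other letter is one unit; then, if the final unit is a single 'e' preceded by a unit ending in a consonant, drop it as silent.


Word: "yellow" (6 letters)
Left-to-right scan:
  1. 'y' (letter)
  2. 'e' (letter)
  3. 'l' (letter)
  4. 'l' (letter)
  5. 'o' (letter)
  6. 'w' (letter)
Units from scan: 6
Sound units = 6 units


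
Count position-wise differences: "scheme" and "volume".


Comparing character by character (same length = 6):
  Pos 0: 's' vs 'v' !=
  Pos 1: 'c' vs 'o' !=
  Pos 2: 'h' vs 'l' !=
  Pos 3: 'e' vs 'u' !=
  Pos 4: 'm' vs 'm' =
  Pos 5: 'e' vs 'e' =
Hamming distance = 4


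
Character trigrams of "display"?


Word: "display" (length 7)
Number of trigrams = 7 - 3 + 1 = 5
  Position 0: "dis"
  Position 1: "isp"
  Position 2: "spl"
  Position 3: "pla"
  Position 4: "lay"
Trigrams = "dis", "isp", "spl", "pla", "lay"


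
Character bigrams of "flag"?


Word: "flag" (length 4)
Number of bigrams = 4 - 2 + 1 = 3
  Position 0: "fl"
  Position 1: "la"
  Position 2: "ag"
Bigrams = "fl", "la", "ag"


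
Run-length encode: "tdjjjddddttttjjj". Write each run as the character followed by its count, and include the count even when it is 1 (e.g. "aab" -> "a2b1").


String: "tdjjjddddttttjjj"
Scanning for consecutive runs:
  't' x 1
  'd' x 1
  'j' x 3
  'd' x 4
  't' x 4
  'j' x 3
RLE = "t1d1j3d4t4j3"


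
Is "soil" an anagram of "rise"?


Word 1: "rise" → sorted: eirs
Word 2: "soil" → sorted: ilos
Same letters? eirs != ilos
Anagram = No


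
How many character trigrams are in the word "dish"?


Word: "dish" (length 4)
Number of 3-grams = length - 3 + 1 = 4 - 3 + 1
= 2


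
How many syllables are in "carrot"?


Word: "carrot"
Syllable breakdown: car · rot
Counting: 2 parts
= 2 syllables


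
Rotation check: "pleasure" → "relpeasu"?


Word: "pleasure", Candidate: "relpeasu"
Method: check if candidate is substring of word+word
"pleasurepleasure" contains "relpeasu"? No
Is rotation = No


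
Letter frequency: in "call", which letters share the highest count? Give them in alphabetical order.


Word: "call"
Letter counts:
  'a': 1
  'c': 1
  'l': 2
Maximum count = 2
Most frequent = 'l' (2 times each)


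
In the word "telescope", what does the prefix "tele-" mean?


Prefix: tele-
Example: telescope = tele- + scope
Meaning = distant


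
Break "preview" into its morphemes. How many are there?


Word: "preview"
Morphemes: pre- + view
Each morpheme carries meaning
= 2 morphemes


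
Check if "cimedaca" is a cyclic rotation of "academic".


Word: "academic", Candidate: "cimedaca"
Method: check if candidate is substring of word+word
"academicacademic" contains "cimedaca"? No
Is rotation = No


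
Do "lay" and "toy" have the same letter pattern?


Pattern of "lay": [0, 1, 2]
Pattern of "toy": [0, 1, 2]
Patterns match
Same pattern = Yes


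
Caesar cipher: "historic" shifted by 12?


Word: "historic"
Shift: 12
Each letter → (letter + shift) mod 26:
  'h' (7) + 12 = 19 → 't'
  'i' (8) + 12 = 20 → 'u'
  's' (18) + 12 = 4 → 'e'
  't' (19) + 12 = 5 → 'f'
  'o' (14) + 12 = 0 → 'a'
  'r' (17) + 12 = 3 → 'd'
  'i' (8) + 12 = 20 → 'u'
  'c' (2) + 12 = 14 → 'o'
Result = "tuefaduo"


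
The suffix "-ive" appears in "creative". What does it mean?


Suffix: -ive
Example: creative (create + -ive, with a spelling change)
Meaning = tending to


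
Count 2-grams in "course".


Word: "course" (length 6)
Number of 2-grams = length - 2 + 1 = 6 - 2 + 1
= 5


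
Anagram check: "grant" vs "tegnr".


Word 1: "grant" → sorted: agnrt
Word 2: "tegnr" → sorted: egnrt
Same letters? agnrt != egnrt
Anagram = No


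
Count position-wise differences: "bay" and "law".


Comparing character by character (same length = 3):
  Pos 0: 'b' vs 'l' !=
  Pos 1: 'a' vs 'a' =
  Pos 2: 'y' vs 'w' !=
Hamming distance = 2


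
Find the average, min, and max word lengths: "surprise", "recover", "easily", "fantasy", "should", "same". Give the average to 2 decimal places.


Lengths: "surprise"=8, "recover"=7, "easily"=6, "fantasy"=7, "should"=6, "same"=4
Sum = 38, Count = 6
Average = 38/6 = 6.33
= avg=6.33, min=4, max=8


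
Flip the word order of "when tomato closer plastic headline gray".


Original: "when tomato closer plastic headline gray"
Words (1..n): when | tomato | closer | plastic | headline | gray
Reversed (n..1): gray | headline | plastic | closer | tomato | when
Result = "gray headline plastic closer tomato when"


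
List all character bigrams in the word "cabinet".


Word: "cabinet" (length 7)
Number of bigrams = 7 - 2 + 1 = 6
  Position 0: "ca"
  Position 1: "ab"
  Position 2: "bi"
  Position 3: "in"
  Position 4: "ne"
  Position 5: "et"
Bigrams = "ca", "ab", "bi", "in", "ne", "et"


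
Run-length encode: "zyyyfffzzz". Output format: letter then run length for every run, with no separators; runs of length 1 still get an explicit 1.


String: "zyyyfffzzz"
Scanning for consecutive runs:
  'z' x 1
  'y' x 3
  'f' x 3
  'z' x 3
RLE = "z1y3f3z3"


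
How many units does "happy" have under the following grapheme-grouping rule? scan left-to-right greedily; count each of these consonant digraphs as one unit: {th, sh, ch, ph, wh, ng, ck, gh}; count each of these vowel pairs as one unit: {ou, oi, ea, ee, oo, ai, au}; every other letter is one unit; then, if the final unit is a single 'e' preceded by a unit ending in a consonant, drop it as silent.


Word: "happy" (5 letters)
Left-to-right scan:
  [1] 'h' (letter)
  [2] 'a' (letter)
  [3] 'p' (letter)
  [4] 'p' (letter)
  [5] 'y' (letter)
Units from scan: 5
Sound units = 5 units


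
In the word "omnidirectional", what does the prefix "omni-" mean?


Prefix: omni-
Example: omnidirectional = omni- + directional
Meaning = all


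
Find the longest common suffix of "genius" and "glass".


Word 1: "genius"
Word 2: "glass"
Comparing from end:
  Pos -1: 's' == 's'
  Pos -2: 'u' != 's' (stop)
LCS = "s" (length 1)


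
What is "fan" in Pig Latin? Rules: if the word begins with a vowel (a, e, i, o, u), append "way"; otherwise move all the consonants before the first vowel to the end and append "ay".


Word: "fan"
Starts with consonant(s) → move to end, add 'ay'
Consonant cluster: "f"
Pig Latin = "anfay"


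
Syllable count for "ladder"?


Word: "ladder"
Syllable breakdown: lad · der
Counting: 2 parts
= 2 syllables


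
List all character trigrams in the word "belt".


Word: "belt" (length 4)
Number of trigrams = 4 - 3 + 1 = 2
  Position 0: "bel"
  Position 1: "elt"
Trigrams = "bel", "elt"


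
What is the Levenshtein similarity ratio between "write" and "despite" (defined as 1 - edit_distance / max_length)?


Word 1: "write" (length 5)
Word 2: "despite" (length 7)
One optimal edit sequence:
  1. insert 'd'  (+1)
  2. insert 'e'  (+1)
  3. substitute 'w' -> 's'  (+1)
  4. substitute 'r' -> 'p'  (+1)
  5. keep 'i'
  6. keep 't'
  7. keep 'e'
Edit distance = 4
Max length = max(5, 7) = 7
Similarity = 1 - 4/7
= 0.4286


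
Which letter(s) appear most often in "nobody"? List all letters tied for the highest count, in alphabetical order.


Word: "nobody"
Letter counts:
  'b': 1
  'd': 1
  'n': 1
  'o': 2
  'y': 1
Maximum count = 2
Most frequent = 'o' (2 times each)


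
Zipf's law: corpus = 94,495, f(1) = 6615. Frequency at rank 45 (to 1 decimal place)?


Zipf's law: f(r) = f(1) / r
f(1) = 6615
f(45) = 6615 / 45
= 147.0 occurrences


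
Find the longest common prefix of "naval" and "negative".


Word 1: "naval"
Word 2: "negative"
Comparing from start:
  Pos 0: 'n' == 'n'
  Pos 1: 'a' != 'e' (stop)
LCP = "n" (length 1)


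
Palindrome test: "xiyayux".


Word: "xiyayux"
Reversed: "xuyayix"
Forward == Backward? xiyayux != xuyayix
Palindrome = No


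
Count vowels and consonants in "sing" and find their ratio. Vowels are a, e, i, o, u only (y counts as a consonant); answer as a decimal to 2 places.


Word: "sing"
Vowels (a,e,i,o,u): 1
Consonants: 3
Ratio = 1/3
= 0.33


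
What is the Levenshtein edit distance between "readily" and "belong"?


Word 1: "readily" (length 7)
Word 2: "belong" (length 6)
One optimal edit sequence (insert/delete/substitute each cost 1):
  1. substitute 'r' -> 'b'  (+1)
  2. keep 'e'
  3. delete 'a'  (+1)
  4. substitute 'd' -> 'l'  (+1)
  5. substitute 'i' -> 'o'  (+1)
  6. substitute 'l' -> 'n'  (+1)
  7. substitute 'y' -> 'g'  (+1)
Total edit operations: 6
Edit distance = 6


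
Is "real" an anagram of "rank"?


Word 1: "rank" → sorted: aknr
Word 2: "real" → sorted: aelr
Same letters? aknr != aelr
Anagram = No


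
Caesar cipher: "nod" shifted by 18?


Word: "nod"
Shift: 18
Each letter → (letter + shift) mod 26:
  'n' (13) + 18 = 5 → 'f'
  'o' (14) + 18 = 6 → 'g'
  'd' (3) + 18 = 21 → 'v'
Result = "fgv"


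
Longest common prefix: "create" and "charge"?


Word 1: "create"
Word 2: "charge"
Comparing from start:
  Pos 0: 'c' == 'c'
  Pos 1: 'r' != 'h' (stop)
LCP = "c" (length 1)


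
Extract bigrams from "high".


Word: "high" (length 4)
Number of bigrams = 4 - 2 + 1 = 3
  Position 0: "hi"
  Position 1: "ig"
  Position 2: "gh"
Bigrams = "hi", "ig", "gh"


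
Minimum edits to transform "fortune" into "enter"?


Word 1: "fortune" (length 7)
Word 2: "enter" (length 5)
One optimal edit sequence (insert/delete/substitute each cost 1):
  1. delete 'f'  (+1)
  2. substitute 'o' -> 'e'  (+1)
  3. substitute 'r' -> 'n'  (+1)
  4. keep 't'
  5. delete 'u'  (+1)
  6. substitute 'n' -> 'e'  (+1)
  7. substitute 'e' -> 'r'  (+1)
Total edit operations: 6
Edit distance = 6


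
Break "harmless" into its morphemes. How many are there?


Word: "harmless"
Morphemes: harm | -less
Each morpheme carries meaning
= 2 morphemes


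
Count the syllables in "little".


Word: "little"
Syllable breakdown: lit-tle
Counting: 2 parts
= 2 syllables


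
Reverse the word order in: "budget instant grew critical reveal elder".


Original: "budget instant grew critical reveal elder"
Words (1..n): budget | instant | grew | critical | reveal | elder
Reversed (n..1): elder | reveal | critical | grew | instant | budget
Result = "elder reveal critical grew instant budget"


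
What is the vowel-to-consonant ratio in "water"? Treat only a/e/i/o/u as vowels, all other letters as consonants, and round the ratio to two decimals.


Word: "water"
Vowels (a,e,i,o,u): 2
Consonants: 3
Ratio = 2/3
= 0.67


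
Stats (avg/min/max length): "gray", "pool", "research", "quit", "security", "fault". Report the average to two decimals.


Lengths: "gray"=4, "pool"=4, "research"=8, "quit"=4, "security"=8, "fault"=5
Sum = 33, Count = 6
Average = 33/6 = 5.50
= avg=5.50, min=4, max=8


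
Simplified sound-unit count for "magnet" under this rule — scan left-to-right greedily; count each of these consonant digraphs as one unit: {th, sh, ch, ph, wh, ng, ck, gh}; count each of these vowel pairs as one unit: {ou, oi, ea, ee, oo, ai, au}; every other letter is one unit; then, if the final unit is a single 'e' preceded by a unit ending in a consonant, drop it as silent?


Word: "magnet" (6 letters)
Left-to-right scan:
  1. 'm' (letter)
  2. 'a' (letter)
  3. 'g' (letter)
  4. 'n' (letter)
  5. 'e' (letter)
  6. 't' (letter)
Units from scan: 6
Sound units = 6 units


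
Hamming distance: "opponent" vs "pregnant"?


Comparing character by character (same length = 8):
  Pos 0: 'o' vs 'p' !=
  Pos 1: 'p' vs 'r' !=
  Pos 2: 'p' vs 'e' !=
  Pos 3: 'o' vs 'g' !=
  Pos 4: 'n' vs 'n' =
  Pos 5: 'e' vs 'a' !=
  Pos 6: 'n' vs 'n' =
  Pos 7: 't' vs 't' =
Hamming distance = 5


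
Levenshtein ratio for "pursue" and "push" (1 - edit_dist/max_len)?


Word 1: "pursue" (length 6)
Word 2: "push" (length 4)
One optimal edit sequence:
  1. keep 'p'
  2. keep 'u'
  3. delete 'r'  (+1)
  4. keep 's'
  5. delete 'u'  (+1)
  6. substitute 'e' -> 'h'  (+1)
Edit distance = 3
Max length = max(6, 4) = 6
Similarity = 1 - 3/6
= 0.5000


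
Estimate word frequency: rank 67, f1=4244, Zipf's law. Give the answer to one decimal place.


Zipf's law: f(r) = f(1) / r
f(1) = 4244
f(67) = 4244 / 67
= 63.3 occurrences


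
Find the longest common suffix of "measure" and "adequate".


Word 1: "measure"
Word 2: "adequate"
Comparing from end:
  Pos -1: 'e' == 'e'
  Pos -2: 'r' != 't' (stop)
LCS = "e" (length 1)


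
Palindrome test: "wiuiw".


Word: "wiuiw"
Reversed: "wiuiw"
Forward == Backward? wiuiw == wiuiw
Palindrome = Yes


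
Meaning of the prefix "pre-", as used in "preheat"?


Prefix: pre-
Example: preheat = pre- + heat
Meaning = before


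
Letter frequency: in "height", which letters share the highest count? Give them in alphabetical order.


Word: "height"
Letter counts:
  'e': 1
  'g': 1
  'h': 2
  'i': 1
  't': 1
Maximum count = 2
Most frequent = 'h' (2 times each)


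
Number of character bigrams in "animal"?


Word: "animal" (length 6)
Number of 2-grams = length - 2 + 1 = 6 - 2 + 1
= 5


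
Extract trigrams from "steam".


Word: "steam" (length 5)
Number of trigrams = 5 - 3 + 1 = 3
  Position 0: "ste"
  Position 1: "tea"
  Position 2: "eam"
Trigrams = "ste", "tea", "eam"


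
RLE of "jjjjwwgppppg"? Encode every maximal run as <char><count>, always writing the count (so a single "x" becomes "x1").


String: "jjjjwwgppppg"
Scanning for consecutive runs:
  'j' x 4
  'w' x 2
  'g' x 1
  'p' x 4
  'g' x 1
RLE = "j4w2g1p4g1"


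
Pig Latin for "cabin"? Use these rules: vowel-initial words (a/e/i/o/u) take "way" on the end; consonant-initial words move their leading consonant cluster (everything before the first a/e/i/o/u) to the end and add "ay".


Word: "cabin"
Starts with consonant(s) → move to end, add 'ay'
Consonant cluster: "c"
Pig Latin = "abincay"


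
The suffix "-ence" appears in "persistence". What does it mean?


Suffix: -ence
Example: persistence (persist + -ence)
Meaning = state of


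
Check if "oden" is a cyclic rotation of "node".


Word: "node", Candidate: "oden"
Method: check if candidate is substring of word+word
"nodenode" contains "oden"? Yes
Is rotation = Yes


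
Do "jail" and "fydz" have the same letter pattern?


Pattern of "jail": [0, 1, 2, 3]
Pattern of "fydz": [0, 1, 2, 3]
Patterns match
Same pattern = Yes


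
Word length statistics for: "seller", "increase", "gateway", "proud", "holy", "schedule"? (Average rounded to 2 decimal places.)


Lengths: "seller"=6, "increase"=8, "gateway"=7, "proud"=5, "holy"=4, "schedule"=8
Sum = 38, Count = 6
Average = 38/6 = 6.33
= avg=6.33, min=4, max=8


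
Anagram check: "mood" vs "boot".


Word 1: "mood" → sorted: dmoo
Word 2: "boot" → sorted: boot
Same letters? dmoo != boot
Anagram = No


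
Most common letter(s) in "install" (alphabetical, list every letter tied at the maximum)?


Word: "install"
Letter counts:
  'a': 1
  'i': 1
  'l': 2
  'n': 1
  's': 1
  't': 1
Maximum count = 2
Most frequent = 'l' (2 times each)


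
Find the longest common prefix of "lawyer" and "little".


Word 1: "lawyer"
Word 2: "little"
Comparing from start:
  Pos 0: 'l' == 'l'
  Pos 1: 'a' != 'i' (stop)
LCP = "l" (length 1)


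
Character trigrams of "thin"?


Word: "thin" (length 4)
Number of trigrams = 4 - 3 + 1 = 2
  Position 0: "thi"
  Position 1: "hin"
Trigrams = "thi", "hin"


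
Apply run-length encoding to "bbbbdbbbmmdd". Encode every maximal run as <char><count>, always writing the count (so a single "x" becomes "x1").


String: "bbbbdbbbmmdd"
Scanning for consecutive runs:
  'b' x 4
  'd' x 1
  'b' x 3
  'm' x 2
  'd' x 2
RLE = "b4d1b3m2d2"


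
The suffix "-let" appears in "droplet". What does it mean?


Suffix: -let
Example: droplet = drop + -let
Meaning = small


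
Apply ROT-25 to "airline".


Word: "airline"
Shift: 25
Each letter → (letter + shift) mod 26:
  'a' (0) + 25 = 25 → 'z'
  'i' (8) + 25 = 7 → 'h'
  'r' (17) + 25 = 16 → 'q'
  'l' (11) + 25 = 10 → 'k'
  'i' (8) + 25 = 7 → 'h'
  'n' (13) + 25 = 12 → 'm'
  'e' (4) + 25 = 3 → 'd'
Result = "zhqkhmd"


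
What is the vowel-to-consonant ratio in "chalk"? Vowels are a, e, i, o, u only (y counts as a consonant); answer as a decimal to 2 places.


Word: "chalk"
Vowels (a,e,i,o,u): 1
Consonants: 4
Ratio = 1/4
= 0.25


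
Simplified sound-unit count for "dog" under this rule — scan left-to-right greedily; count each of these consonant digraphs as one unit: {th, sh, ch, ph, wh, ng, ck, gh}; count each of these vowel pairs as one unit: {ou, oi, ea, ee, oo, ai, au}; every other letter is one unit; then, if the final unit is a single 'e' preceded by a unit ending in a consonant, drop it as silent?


Word: "dog" (3 letters)
Left-to-right scan:
  1. 'd' (letter)
  2. 'o' (letter)
  3. 'g' (letter)
Units from scan: 3
Sound units = 3 units


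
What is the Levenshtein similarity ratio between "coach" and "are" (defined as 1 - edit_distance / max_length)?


Word 1: "coach" (length 5)
Word 2: "are" (length 3)
One optimal edit sequence:
  1. delete 'c'  (+1)
  2. delete 'o'  (+1)
  3. keep 'a'
  4. substitute 'c' -> 'r'  (+1)
  5. substitute 'h' -> 'e'  (+1)
Edit distance = 4
Max length = max(5, 3) = 5
Similarity = 1 - 4/5
= 0.2000


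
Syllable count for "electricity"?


Word: "electricity"
Syllable breakdown: e / lec / tric / i / ty
Counting: 5 parts
= 5 syllables


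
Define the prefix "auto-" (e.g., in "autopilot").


Prefix: auto-
Example: autopilot (auto- + pilot)
Meaning = self


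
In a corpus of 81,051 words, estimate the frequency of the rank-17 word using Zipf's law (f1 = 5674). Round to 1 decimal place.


Zipf's law: f(r) = f(1) / r
f(1) = 5674
f(17) = 5674 / 17
= 333.8 occurrences


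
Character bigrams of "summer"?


Word: "summer" (length 6)
Number of bigrams = 6 - 2 + 1 = 5
  Position 0: "su"
  Position 1: "um"
  Position 2: "mm"
  Position 3: "me"
  Position 4: "er"
Bigrams = "su", "um", "mm", "me", "er"


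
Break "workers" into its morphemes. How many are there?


Word: "workers"
Morphemes: work | -er | -s
Each morpheme carries meaning
= 3 morphemes


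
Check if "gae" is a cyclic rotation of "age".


Word: "age", Candidate: "gae"
Method: check if candidate is substring of word+word
"ageage" contains "gae"? No
Is rotation = No


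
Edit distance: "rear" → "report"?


Word 1: "rear" (length 4)
Word 2: "report" (length 6)
One optimal edit sequence (insert/delete/substitute each cost 1):
  1. keep 'r'
  2. keep 'e'
  3. insert 'p'  (+1)
  4. substitute 'a' -> 'o'  (+1)
  5. keep 'r'
  6. insert 't'  (+1)
Total edit operations: 3
Edit distance = 3


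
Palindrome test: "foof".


Word: "foof"
Reversed: "foof"
Forward == Backward? foof == foof
Palindrome = Yes


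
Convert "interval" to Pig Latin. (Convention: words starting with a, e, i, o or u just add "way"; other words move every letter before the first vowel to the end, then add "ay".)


Word: "interval"
Starts with vowel → add 'way'
Pig Latin = "intervalway"


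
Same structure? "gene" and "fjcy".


Pattern of "gene": [0, 1, 2, 1]
Pattern of "fjcy": [0, 1, 2, 3]
Patterns do not match
Same pattern = No


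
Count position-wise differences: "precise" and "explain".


Comparing character by character (same length = 7):
  Pos 0: 'p' vs 'e' !=
  Pos 1: 'r' vs 'x' !=
  Pos 2: 'e' vs 'p' !=
  Pos 3: 'c' vs 'l' !=
  Pos 4: 'i' vs 'a' !=
  Pos 5: 's' vs 'i' !=
  Pos 6: 'e' vs 'n' !=
Hamming distance = 7


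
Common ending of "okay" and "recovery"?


Word 1: "okay"
Word 2: "recovery"
Comparing from end:
  Pos -1: 'y' == 'y'
  Pos -2: 'a' != 'r' (stop)
LCS = "y" (length 1)


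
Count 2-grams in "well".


Word: "well" (length 4)
Number of 2-grams = length - 2 + 1 = 4 - 2 + 1
= 3


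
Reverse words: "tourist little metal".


Original: "tourist little metal"
Words (1..n): tourist | little | metal
Reversed (n..1): metal | little | tourist
Result = "metal little tourist"


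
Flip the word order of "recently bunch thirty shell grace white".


Original: "recently bunch thirty shell grace white"
Words (1..n): recently | bunch | thirty | shell | grace | white
Reversed (n..1): white | grace | shell | thirty | bunch | recently
Result = "white grace shell thirty bunch recently"


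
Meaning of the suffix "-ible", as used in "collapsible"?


Suffix: -ible
Example: collapsible = collapse + -ible, with a spelling change
Meaning = capable of


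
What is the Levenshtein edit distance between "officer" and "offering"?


Word 1: "officer" (length 7)
Word 2: "offering" (length 8)
One optimal edit sequence (insert/delete/substitute each cost 1):
  1. keep 'o'
  2. keep 'f'
  3. keep 'f'
  4. insert 'e'  (+1)
  5. substitute 'i' -> 'r'  (+1)
  6. substitute 'c' -> 'i'  (+1)
  7. substitute 'e' -> 'n'  (+1)
  8. substitute 'r' -> 'g'  (+1)
Total edit operations: 5
Edit distance = 5


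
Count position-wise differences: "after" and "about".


Comparing character by character (same length = 5):
  Pos 0: 'a' vs 'a' =
  Pos 1: 'f' vs 'b' !=
  Pos 2: 't' vs 'o' !=
  Pos 3: 'e' vs 'u' !=
  Pos 4: 'r' vs 't' !=
Hamming distance = 4


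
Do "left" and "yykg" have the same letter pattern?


Pattern of "left": [0, 1, 2, 3]
Pattern of "yykg": [0, 0, 1, 2]
Patterns do not match
Same pattern = No


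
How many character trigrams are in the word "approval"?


Word: "approval" (length 8)
Number of 3-grams = length - 3 + 1 = 8 - 3 + 1
= 6


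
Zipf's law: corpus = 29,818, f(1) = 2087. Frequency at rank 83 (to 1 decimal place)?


Zipf's law: f(r) = f(1) / r
f(1) = 2087
f(83) = 2087 / 83
= 25.1 occurrences


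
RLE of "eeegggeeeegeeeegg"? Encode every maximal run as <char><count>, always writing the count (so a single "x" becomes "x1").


String: "eeegggeeeegeeeegg"
Scanning for consecutive runs:
  'e' x 3
  'g' x 3
  'e' x 4
  'g' x 1
  'e' x 4
  'g' x 2
RLE = "e3g3e4g1e4g2"


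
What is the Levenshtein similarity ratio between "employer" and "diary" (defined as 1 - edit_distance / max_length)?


Word 1: "employer" (length 8)
Word 2: "diary" (length 5)
One optimal edit sequence:
  1. delete 'e'  (+1)
  2. substitute 'm' -> 'd'  (+1)
  3. substitute 'p' -> 'i'  (+1)
  4. substitute 'l' -> 'a'  (+1)
  5. substitute 'o' -> 'r'  (+1)
  6. keep 'y'
  7. delete 'e'  (+1)
  8. delete 'r'  (+1)
Edit distance = 7
Max length = max(8, 5) = 8
Similarity = 1 - 7/8
= 0.1250


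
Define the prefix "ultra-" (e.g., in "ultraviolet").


Prefix: ultra-
Example: ultraviolet (ultra- + violet)
Meaning = beyond


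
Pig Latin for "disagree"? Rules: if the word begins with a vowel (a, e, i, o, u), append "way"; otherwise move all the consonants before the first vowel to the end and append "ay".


Word: "disagree"
Starts with consonant(s) → move to end, add 'ay'
Consonant cluster: "d"
Pig Latin = "isagreeday"


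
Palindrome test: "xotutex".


Word: "xotutex"
Reversed: "xetutox"
Forward == Backward? xotutex != xetutox
Palindrome = No


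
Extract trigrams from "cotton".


Word: "cotton" (length 6)
Number of trigrams = 6 - 3 + 1 = 4
  Position 0: "cot"
  Position 1: "ott"
  Position 2: "tto"
  Position 3: "ton"
Trigrams = "cot", "ott", "tto", "ton"


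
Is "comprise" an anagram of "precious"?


Word 1: "precious" → sorted: ceioprsu
Word 2: "comprise" → sorted: ceimoprs
Same letters? ceioprsu != ceimoprs
Anagram = No


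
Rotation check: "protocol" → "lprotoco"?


Word: "protocol", Candidate: "lprotoco"
Method: check if candidate is substring of word+word
"protocolprotocol" contains "lprotoco"? Yes
Is rotation = Yes


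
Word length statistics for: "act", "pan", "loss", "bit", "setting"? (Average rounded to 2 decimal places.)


Lengths: "act"=3, "pan"=3, "loss"=4, "bit"=3, "setting"=7
Sum = 20, Count = 5
Average = 20/5 = 4.00
= avg=4.00, min=3, max=7


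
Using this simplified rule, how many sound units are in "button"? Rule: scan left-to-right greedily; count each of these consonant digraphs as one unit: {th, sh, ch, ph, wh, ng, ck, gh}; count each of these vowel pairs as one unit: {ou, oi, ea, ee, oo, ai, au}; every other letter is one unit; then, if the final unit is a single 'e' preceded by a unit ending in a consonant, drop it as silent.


Word: "button" (6 letters)
Left-to-right scan:
  [1] 'b' (letter)
  [2] 'u' (letter)
  [3] 't' (letter)
  [4] 't' (letter)
  [5] 'o' (letter)
  [6] 'n' (letter)
Units from scan: 6
Sound units = 6 units


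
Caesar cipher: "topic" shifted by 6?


Word: "topic"
Shift: 6
Each letter → (letter + shift) mod 26:
  't' (19) + 6 = 25 → 'z'
  'o' (14) + 6 = 20 → 'u'
  'p' (15) + 6 = 21 → 'v'
  'i' (8) + 6 = 14 → 'o'
  'c' (2) + 6 = 8 → 'i'
Result = "zuvoi"


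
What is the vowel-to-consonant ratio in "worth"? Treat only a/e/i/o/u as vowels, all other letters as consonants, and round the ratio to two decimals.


Word: "worth"
Vowels (a,e,i,o,u): 1
Consonants: 4
Ratio = 1/4
= 0.25


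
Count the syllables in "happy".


Word: "happy"
Syllable breakdown: hap | py
Counting: 2 parts
= 2 syllables


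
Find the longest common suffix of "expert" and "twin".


Word 1: "expert"
Word 2: "twin"
Comparing from end:
  Pos -1: 't' != 'n' (stop)
LCS = "" (length 0)


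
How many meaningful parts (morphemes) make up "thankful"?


Word: "thankful"
Morphemes: thank + -ful
Each morpheme carries meaning
= 2 morphemes


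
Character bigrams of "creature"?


Word: "creature" (length 8)
Number of bigrams = 8 - 2 + 1 = 7
  Position 0: "cr"
  Position 1: "re"
  Position 2: "ea"
  Position 3: "at"
  Position 4: "tu"
  Position 5: "ur"
  Position 6: "re"
Bigrams = "cr", "re", "ea", "at", "tu", "ur", "re"


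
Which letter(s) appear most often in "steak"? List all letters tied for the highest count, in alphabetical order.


Word: "steak"
Letter counts:
  'a': 1
  'e': 1
  'k': 1
  's': 1
  't': 1
Maximum count = 1
Most frequent = 'a', 'e', 'k', 's', 't' (1 time each)


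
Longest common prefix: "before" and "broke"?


Word 1: "before"
Word 2: "broke"
Comparing from start:
  Pos 0: 'b' == 'b'
  Pos 1: 'e' != 'r' (stop)
LCP = "b" (length 1)


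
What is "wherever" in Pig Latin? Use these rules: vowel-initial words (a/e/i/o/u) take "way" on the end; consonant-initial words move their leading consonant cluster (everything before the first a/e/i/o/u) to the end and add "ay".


Word: "wherever"
Starts with consonant(s) → move to end, add 'ay'
Consonant cluster: "wh"
Pig Latin = "ereverwhay"


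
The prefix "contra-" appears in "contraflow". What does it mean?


Prefix: contra-
As in: contraflow -> contra- + flow
Meaning = against


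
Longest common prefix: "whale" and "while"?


Word 1: "whale"
Word 2: "while"
Comparing from start:
  Pos 0: 'w' == 'w'
  Pos 1: 'h' == 'h'
  Pos 2: 'a' != 'i' (stop)
LCP = "wh" (length 2)


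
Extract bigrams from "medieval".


Word: "medieval" (length 8)
Number of bigrams = 8 - 2 + 1 = 7
  Position 0: "me"
  Position 1: "ed"
  Position 2: "di"
  Position 3: "ie"
  Position 4: "ev"
  Position 5: "va"
  Position 6: "al"
Bigrams = "me", "ed", "di", "ie", "ev", "va", "al"


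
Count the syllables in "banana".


Word: "banana"
Syllable breakdown: ba · na · na
Counting: 3 parts
= 3 syllables


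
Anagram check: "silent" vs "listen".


Word 1: "silent" → sorted: eilnst
Word 2: "listen" → sorted: eilnst
Same letters? eilnst == eilnst
Anagram = Yes


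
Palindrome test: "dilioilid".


Word: "dilioilid"
Reversed: "dilioilid"
Forward == Backward? dilioilid == dilioilid
Palindrome = Yes


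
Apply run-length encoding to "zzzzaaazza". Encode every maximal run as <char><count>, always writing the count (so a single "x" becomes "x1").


String: "zzzzaaazza"
Scanning for consecutive runs:
  'z' x 4
  'a' x 3
  'z' x 2
  'a' x 1
RLE = "z4a3z2a1"


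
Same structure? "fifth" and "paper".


Pattern of "fifth": [0, 1, 0, 2, 3]
Pattern of "paper": [0, 1, 0, 2, 3]
Patterns match
Same pattern = Yes


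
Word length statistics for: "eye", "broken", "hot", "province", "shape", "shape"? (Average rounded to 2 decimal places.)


Lengths: "eye"=3, "broken"=6, "hot"=3, "province"=8, "shape"=5, "shape"=5
Sum = 30, Count = 6
Average = 30/6 = 5.00
= avg=5.00, min=3, max=8


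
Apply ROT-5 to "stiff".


Word: "stiff"
Shift: 5
Each letter → (letter + shift) mod 26:
  's' (18) + 5 = 23 → 'x'
  't' (19) + 5 = 24 → 'y'
  'i' (8) + 5 = 13 → 'n'
  'f' (5) + 5 = 10 → 'k'
  'f' (5) + 5 = 10 → 'k'
Result = "xynkk"


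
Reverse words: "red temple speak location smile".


Original: "red temple speak location smile"
Words (1..n): red | temple | speak | location | smile
Reversed (n..1): smile | location | speak | temple | red
Result = "smile location speak temple red"


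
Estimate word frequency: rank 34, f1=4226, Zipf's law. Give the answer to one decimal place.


Zipf's law: f(r) = f(1) / r
f(1) = 4226
f(34) = 4226 / 34
= 124.3 occurrences


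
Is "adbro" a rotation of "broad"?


Word: "broad", Candidate: "adbro"
Method: check if candidate is substring of word+word
"broadbroad" contains "adbro"? Yes
Is rotation = Yes


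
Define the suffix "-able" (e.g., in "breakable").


Suffix: -able
As in: breakable -> break + -able
Meaning = capable of


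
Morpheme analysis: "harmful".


Word: "harmful"
Morphemes: harm / -ful
Each morpheme carries meaning
= 2 morphemes


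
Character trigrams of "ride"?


Word: "ride" (length 4)
Number of trigrams = 4 - 3 + 1 = 2
  Position 0: "rid"
  Position 1: "ide"
Trigrams = "rid", "ide"


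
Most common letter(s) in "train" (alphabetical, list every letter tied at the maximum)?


Word: "train"
Letter counts:
  'a': 1
  'i': 1
  'n': 1
  'r': 1
  't': 1
Maximum count = 1
Most frequent = 'a', 'i', 'n', 'r', 't' (1 time each)


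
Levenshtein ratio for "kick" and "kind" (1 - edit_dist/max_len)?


Word 1: "kick" (length 4)
Word 2: "kind" (length 4)
One optimal edit sequence:
  1. keep 'k'
  2. keep 'i'
  3. substitute 'c' -> 'n'  (+1)
  4. substitute 'k' -> 'd'  (+1)
Edit distance = 2
Max length = max(4, 4) = 4
Similarity = 1 - 2/4
= 0.5000


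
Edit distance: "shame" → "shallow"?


Word 1: "shame" (length 5)
Word 2: "shallow" (length 7)
One optimal edit sequence (insert/delete/substitute each cost 1):
  1. keep 's'
  2. keep 'h'
  3. keep 'a'
  4. insert 'l'  (+1)
  5. insert 'l'  (+1)
  6. substitute 'm' -> 'o'  (+1)
  7. substitute 'e' -> 'w'  (+1)
Total edit operations: 4
Edit distance = 4


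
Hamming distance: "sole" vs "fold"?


Comparing character by character (same length = 4):
  Pos 0: 's' vs 'f' !=
  Pos 1: 'o' vs 'o' =
  Pos 2: 'l' vs 'l' =
  Pos 3: 'e' vs 'd' !=
Hamming distance = 2


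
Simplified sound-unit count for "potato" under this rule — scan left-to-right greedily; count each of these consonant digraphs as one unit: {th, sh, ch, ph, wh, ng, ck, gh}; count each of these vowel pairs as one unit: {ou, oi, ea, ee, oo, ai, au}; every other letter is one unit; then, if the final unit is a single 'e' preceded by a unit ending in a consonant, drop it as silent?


Word: "potato" (6 letters)
Left-to-right scan:
  1. 'p' (letter)
  2. 'o' (letter)
  3. 't' (letter)
  4. 'a' (letter)
  5. 't' (letter)
  6. 'o' (letter)
Units from scan: 6
Sound units = 6 units


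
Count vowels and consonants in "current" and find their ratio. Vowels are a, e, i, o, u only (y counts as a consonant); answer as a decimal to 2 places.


Word: "current"
Vowels (a,e,i,o,u): 2
Consonants: 5
Ratio = 2/5
= 0.40


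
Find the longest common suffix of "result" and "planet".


Word 1: "result"
Word 2: "planet"
Comparing from end:
  Pos -1: 't' == 't'
  Pos -2: 'l' != 'e' (stop)
LCS = "t" (length 1)


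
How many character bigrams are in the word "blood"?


Word: "blood" (length 5)
Number of 2-grams = length - 2 + 1 = 5 - 2 + 1
= 4


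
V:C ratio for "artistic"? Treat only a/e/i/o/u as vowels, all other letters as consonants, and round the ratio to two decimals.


Word: "artistic"
Vowels (a,e,i,o,u): 3
Consonants: 5
Ratio = 3/5
= 0.60


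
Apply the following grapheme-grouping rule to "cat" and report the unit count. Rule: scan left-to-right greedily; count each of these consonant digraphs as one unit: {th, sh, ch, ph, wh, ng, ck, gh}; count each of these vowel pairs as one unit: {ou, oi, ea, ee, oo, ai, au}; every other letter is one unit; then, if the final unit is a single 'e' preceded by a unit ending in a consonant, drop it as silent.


Word: "cat" (3 letters)
Left-to-right scan:
  (1) 'c' (letter)
  (2) 'a' (letter)
  (3) 't' (letter)
Units from scan: 3
Sound units = 3 units


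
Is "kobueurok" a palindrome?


Word: "kobueurok"
Reversed: "korueubok"
Forward == Backward? kobueurok != korueubok
Palindrome = No


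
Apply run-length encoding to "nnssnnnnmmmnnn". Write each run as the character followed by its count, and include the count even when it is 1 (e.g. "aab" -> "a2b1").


String: "nnssnnnnmmmnnn"
Scanning for consecutive runs:
  'n' x 2
  's' x 2
  'n' x 4
  'm' x 3
  'n' x 3
RLE = "n2s2n4m3n3"


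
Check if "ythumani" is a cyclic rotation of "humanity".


Word: "humanity", Candidate: "ythumani"
Method: check if candidate is substring of word+word
"humanityhumanity" contains "ythumani"? No
Is rotation = No


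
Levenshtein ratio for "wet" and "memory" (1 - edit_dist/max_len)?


Word 1: "wet" (length 3)
Word 2: "memory" (length 6)
One optimal edit sequence:
  1. substitute 'w' -> 'm'  (+1)
  2. keep 'e'
  3. insert 'm'  (+1)
  4. insert 'o'  (+1)
  5. insert 'r'  (+1)
  6. substitute 't' -> 'y'  (+1)
Edit distance = 5
Max length = max(3, 6) = 6
Similarity = 1 - 5/6
= 0.1667


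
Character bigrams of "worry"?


Word: "worry" (length 5)
Number of bigrams = 5 - 2 + 1 = 4
  Position 0: "wo"
  Position 1: "or"
  Position 2: "rr"
  Position 3: "ry"
Bigrams = "wo", "or", "rr", "ry"


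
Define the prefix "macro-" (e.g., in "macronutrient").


Prefix: macro-
Example: macronutrient (macro- + nutrient)
Meaning = large


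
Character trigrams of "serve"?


Word: "serve" (length 5)
Number of trigrams = 5 - 3 + 1 = 3
  Position 0: "ser"
  Position 1: "erv"
  Position 2: "rve"
Trigrams = "ser", "erv", "rve"


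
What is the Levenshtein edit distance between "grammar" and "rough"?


Word 1: "grammar" (length 7)
Word 2: "rough" (length 5)
One optimal edit sequence (insert/delete/substitute each cost 1):
  1. delete 'g'  (+1)
  2. keep 'r'
  3. delete 'a'  (+1)
  4. substitute 'm' -> 'o'  (+1)
  5. substitute 'm' -> 'u'  (+1)
  6. substitute 'a' -> 'g'  (+1)
  7. substitute 'r' -> 'h'  (+1)
Total edit operations: 6
Edit distance = 6


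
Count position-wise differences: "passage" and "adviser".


Comparing character by character (same length = 7):
  Pos 0: 'p' vs 'a' !=
  Pos 1: 'a' vs 'd' !=
  Pos 2: 's' vs 'v' !=
  Pos 3: 's' vs 'i' !=
  Pos 4: 'a' vs 's' !=
  Pos 5: 'g' vs 'e' !=
  Pos 6: 'e' vs 'r' !=
Hamming distance = 7


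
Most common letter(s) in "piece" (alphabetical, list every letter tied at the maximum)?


Word: "piece"
Letter counts:
  'c': 1
  'e': 2
  'i': 1
  'p': 1
Maximum count = 2
Most frequent = 'e' (2 times each)


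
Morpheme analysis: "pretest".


Word: "pretest"
Morphemes: pre- / test
Each morpheme carries meaning
= 2 morphemes


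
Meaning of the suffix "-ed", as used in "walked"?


Suffix: -ed
Example: walked (walk + -ed)
Meaning = past tense


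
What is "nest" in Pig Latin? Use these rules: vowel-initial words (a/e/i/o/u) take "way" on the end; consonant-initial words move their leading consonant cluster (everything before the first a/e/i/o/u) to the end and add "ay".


Word: "nest"
Starts with consonant(s) → move to end, add 'ay'
Consonant cluster: "n"
Pig Latin = "estnay"


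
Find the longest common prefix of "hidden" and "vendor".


Word 1: "hidden"
Word 2: "vendor"
Comparing from start:
  Pos 0: 'h' != 'v' (stop)
LCP = "" (length 0)


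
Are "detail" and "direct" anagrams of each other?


Word 1: "detail" → sorted: adeilt
Word 2: "direct" → sorted: cdeirt
Same letters? adeilt != cdeirt
Anagram = No


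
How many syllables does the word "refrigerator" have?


Word: "refrigerator"
Syllable breakdown: re-frig-er-a-tor
Counting: 5 parts
= 5 syllables


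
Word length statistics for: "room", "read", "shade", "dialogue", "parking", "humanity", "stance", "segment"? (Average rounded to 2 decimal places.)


Lengths: "room"=4, "read"=4, "shade"=5, "dialogue"=8, "parking"=7, "humanity"=8, "stance"=6, "segment"=7
Sum = 49, Count = 8
Average = 49/8 = 6.13
= avg=6.13, min=4, max=8


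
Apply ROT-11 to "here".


Word: "here"
Shift: 11
Each letter → (letter + shift) mod 26:
  'h' (7) + 11 = 18 → 's'
  'e' (4) + 11 = 15 → 'p'
  'r' (17) + 11 = 2 → 'c'
  'e' (4) + 11 = 15 → 'p'
Result = "spcp"


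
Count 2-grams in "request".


Word: "request" (length 7)
Number of 2-grams = length - 2 + 1 = 7 - 2 + 1
= 6


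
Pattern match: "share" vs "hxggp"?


Pattern of "share": [0, 1, 2, 3, 4]
Pattern of "hxggp": [0, 1, 2, 2, 3]
Patterns do not match
Same pattern = No


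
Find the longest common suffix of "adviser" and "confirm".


Word 1: "adviser"
Word 2: "confirm"
Comparing from end:
  Pos -1: 'r' != 'm' (stop)
LCS = "" (length 0)


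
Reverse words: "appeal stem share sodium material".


Original: "appeal stem share sodium material"
Words (1..n): appeal | stem | share | sodium | material
Reversed (n..1): material | sodium | share | stem | appeal
Result = "material sodium share stem appeal"


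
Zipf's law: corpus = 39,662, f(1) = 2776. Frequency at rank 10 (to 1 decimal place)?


Zipf's law: f(r) = f(1) / r
f(1) = 2776
f(10) = 2776 / 10
= 277.6 occurrences


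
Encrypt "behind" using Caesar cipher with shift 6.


Word: "behind"
Shift: 6
Each letter → (letter + shift) mod 26:
  'b' (1) + 6 = 7 → 'h'
  'e' (4) + 6 = 10 → 'k'
  'h' (7) + 6 = 13 → 'n'
  'i' (8) + 6 = 14 → 'o'
  'n' (13) + 6 = 19 → 't'
  'd' (3) + 6 = 9 → 'j'
Result = "hknotj"


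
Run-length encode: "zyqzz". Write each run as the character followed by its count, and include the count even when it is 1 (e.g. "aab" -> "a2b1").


String: "zyqzz"
Scanning for consecutive runs:
  'z' x 1
  'y' x 1
  'q' x 1
  'z' x 2
RLE = "z1y1q1z2"


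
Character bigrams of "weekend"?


Word: "weekend" (length 7)
Number of bigrams = 7 - 2 + 1 = 6
  Position 0: "we"
  Position 1: "ee"
  Position 2: "ek"
  Position 3: "ke"
  Position 4: "en"
  Position 5: "nd"
Bigrams = "we", "ee", "ek", "ke", "en", "nd"


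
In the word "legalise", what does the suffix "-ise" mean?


Suffix: -ise
Example: legalise (legal + -ise)
Meaning = to make


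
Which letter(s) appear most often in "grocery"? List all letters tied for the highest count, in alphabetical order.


Word: "grocery"
Letter counts:
  'c': 1
  'e': 1
  'g': 1
  'o': 1
  'r': 2
  'y': 1
Maximum count = 2
Most frequent = 'r' (2 times each)


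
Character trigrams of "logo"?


Word: "logo" (length 4)
Number of trigrams = 4 - 3 + 1 = 2
  Position 0: "log"
  Position 1: "ogo"
Trigrams = "log", "ogo"
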